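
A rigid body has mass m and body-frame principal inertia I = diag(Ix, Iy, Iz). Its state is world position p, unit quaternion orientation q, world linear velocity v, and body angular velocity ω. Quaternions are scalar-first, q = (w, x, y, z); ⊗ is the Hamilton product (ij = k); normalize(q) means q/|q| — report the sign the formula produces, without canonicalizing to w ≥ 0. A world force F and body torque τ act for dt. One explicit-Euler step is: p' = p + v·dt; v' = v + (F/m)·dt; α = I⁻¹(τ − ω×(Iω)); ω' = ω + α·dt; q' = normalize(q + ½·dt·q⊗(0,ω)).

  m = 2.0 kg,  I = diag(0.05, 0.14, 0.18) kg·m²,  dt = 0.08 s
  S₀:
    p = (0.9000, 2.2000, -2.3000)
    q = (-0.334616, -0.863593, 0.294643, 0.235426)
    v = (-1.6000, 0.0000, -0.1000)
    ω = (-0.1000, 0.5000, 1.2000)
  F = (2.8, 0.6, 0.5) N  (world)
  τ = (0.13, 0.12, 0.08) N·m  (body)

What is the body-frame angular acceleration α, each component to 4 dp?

precession coupling ω×(Iω) = (0.0240, 0.0156, -0.0045)
α = I⁻¹(τ − ω×Iω) = (2.1200, 0.7457, 0.4694)

α = (2.1200, 0.7457, 0.4694)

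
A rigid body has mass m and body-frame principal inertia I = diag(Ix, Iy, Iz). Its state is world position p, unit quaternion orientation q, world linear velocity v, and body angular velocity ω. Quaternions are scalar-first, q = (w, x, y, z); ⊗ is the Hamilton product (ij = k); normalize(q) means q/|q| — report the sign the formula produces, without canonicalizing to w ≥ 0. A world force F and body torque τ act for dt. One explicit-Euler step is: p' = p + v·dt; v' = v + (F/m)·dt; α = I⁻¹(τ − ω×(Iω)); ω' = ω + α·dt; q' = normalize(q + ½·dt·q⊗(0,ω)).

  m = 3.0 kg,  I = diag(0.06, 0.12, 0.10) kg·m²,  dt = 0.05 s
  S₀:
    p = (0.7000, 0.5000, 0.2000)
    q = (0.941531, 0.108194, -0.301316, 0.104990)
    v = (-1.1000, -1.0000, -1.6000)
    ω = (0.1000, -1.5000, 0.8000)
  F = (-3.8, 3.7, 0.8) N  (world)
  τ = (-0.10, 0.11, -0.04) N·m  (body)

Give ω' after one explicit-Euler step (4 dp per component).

ω' = (-0.0033, -1.4528, 0.7845)

(τ − ω×Iω)/I = (-2.0667, 0.9433, -0.3100)
ω + α·dt = (-0.0033, -1.4528, 0.7845)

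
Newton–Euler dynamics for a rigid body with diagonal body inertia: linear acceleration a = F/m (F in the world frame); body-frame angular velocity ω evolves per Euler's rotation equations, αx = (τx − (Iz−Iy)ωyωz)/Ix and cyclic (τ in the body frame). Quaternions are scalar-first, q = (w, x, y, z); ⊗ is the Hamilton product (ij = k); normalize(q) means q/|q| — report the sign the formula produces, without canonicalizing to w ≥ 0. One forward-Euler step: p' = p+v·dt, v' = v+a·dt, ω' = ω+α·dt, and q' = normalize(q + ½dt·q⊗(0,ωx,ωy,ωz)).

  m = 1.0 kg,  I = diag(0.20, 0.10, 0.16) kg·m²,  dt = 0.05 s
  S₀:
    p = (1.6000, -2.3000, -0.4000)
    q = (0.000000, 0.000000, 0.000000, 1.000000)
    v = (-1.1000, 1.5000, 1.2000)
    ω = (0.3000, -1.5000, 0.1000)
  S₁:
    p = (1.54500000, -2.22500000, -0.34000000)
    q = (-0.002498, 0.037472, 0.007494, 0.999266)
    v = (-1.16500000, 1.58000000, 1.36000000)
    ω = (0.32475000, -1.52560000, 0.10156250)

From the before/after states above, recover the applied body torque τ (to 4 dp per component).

Δω = ω₁−ω₀ = (0.02475000, -0.02560000, 0.00156250)
ω₀×(Iω₀) = (-0.0090, 0.0012, 0.0450)
applied torque τ = (0.0900, -0.0500, 0.0500)

τ = (0.0900, -0.0500, 0.0500)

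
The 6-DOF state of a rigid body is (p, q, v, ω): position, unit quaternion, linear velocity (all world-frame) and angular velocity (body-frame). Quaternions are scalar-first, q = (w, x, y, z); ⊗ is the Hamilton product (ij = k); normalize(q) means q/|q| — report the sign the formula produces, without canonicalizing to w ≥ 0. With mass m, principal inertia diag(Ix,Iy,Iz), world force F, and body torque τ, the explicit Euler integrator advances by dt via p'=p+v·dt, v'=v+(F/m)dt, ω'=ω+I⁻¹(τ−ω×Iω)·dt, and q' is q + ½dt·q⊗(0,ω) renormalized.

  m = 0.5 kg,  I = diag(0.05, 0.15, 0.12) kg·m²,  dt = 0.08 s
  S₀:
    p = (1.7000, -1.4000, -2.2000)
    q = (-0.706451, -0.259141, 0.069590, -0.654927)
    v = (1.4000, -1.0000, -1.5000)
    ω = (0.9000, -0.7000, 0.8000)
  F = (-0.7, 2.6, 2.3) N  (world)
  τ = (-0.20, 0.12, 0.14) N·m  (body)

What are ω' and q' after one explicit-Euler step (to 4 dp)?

ω' = (0.5531, -0.6091, 0.9353)
q' = (-0.6732, -0.3002, 0.0740, -0.6717)

gyro term ω×Iω = (0.0168, -0.0504, -0.0630)
(τ − ω×Iω)/I = (-4.3360, 1.1360, 1.6917)
ω' = ω + α·dt = (0.5531, -0.6091, 0.9353)
Hamilton product q⊗(0,ω) = (0.8058815, -1.0385828, 0.1123942, -0.4463931)
q + ½dt·q⊗(0,ω), renormalized = (-0.6732, -0.3002, 0.0740, -0.6717)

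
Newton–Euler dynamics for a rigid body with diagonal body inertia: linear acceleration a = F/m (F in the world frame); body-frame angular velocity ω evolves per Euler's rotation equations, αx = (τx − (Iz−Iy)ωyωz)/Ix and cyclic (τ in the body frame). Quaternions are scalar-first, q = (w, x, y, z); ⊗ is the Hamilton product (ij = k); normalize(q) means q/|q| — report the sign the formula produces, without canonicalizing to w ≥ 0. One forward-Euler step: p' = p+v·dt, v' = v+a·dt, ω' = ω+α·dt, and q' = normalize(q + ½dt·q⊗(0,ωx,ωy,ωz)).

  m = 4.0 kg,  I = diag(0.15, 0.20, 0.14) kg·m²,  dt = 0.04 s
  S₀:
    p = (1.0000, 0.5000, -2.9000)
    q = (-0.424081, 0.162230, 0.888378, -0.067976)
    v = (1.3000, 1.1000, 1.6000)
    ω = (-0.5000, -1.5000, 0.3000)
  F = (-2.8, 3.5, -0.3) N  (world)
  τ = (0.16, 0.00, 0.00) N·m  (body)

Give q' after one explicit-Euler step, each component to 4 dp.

q' = (-0.3952, 0.1697, 0.9003, -0.0665)

2q̇ = q⊗(0,ω) = (1.4340748, 0.3765899, 0.6214405, 0.0736197)
updated quaternion q' = (-0.3952, 0.1697, 0.9003, -0.0665)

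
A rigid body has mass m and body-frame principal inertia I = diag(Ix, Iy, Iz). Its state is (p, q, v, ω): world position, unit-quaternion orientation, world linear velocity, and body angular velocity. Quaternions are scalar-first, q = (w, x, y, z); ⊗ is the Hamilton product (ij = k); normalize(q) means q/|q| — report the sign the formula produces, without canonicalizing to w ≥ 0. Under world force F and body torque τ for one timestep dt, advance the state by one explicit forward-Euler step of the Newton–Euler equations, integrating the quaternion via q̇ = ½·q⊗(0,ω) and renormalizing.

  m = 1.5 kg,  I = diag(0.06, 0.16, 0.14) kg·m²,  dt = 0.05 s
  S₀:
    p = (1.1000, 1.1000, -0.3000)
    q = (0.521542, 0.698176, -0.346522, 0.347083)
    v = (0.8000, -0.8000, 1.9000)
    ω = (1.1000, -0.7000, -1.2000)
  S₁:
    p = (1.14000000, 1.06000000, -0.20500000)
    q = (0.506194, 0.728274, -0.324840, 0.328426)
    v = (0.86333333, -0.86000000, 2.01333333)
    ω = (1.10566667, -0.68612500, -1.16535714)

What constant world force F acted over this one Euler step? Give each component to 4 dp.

F = (1.9000, -1.8000, 3.4000)

velocity change Δv = (0.06333333, -0.06000000, 0.11333333)
applied force F = (1.9000, -1.8000, 3.4000)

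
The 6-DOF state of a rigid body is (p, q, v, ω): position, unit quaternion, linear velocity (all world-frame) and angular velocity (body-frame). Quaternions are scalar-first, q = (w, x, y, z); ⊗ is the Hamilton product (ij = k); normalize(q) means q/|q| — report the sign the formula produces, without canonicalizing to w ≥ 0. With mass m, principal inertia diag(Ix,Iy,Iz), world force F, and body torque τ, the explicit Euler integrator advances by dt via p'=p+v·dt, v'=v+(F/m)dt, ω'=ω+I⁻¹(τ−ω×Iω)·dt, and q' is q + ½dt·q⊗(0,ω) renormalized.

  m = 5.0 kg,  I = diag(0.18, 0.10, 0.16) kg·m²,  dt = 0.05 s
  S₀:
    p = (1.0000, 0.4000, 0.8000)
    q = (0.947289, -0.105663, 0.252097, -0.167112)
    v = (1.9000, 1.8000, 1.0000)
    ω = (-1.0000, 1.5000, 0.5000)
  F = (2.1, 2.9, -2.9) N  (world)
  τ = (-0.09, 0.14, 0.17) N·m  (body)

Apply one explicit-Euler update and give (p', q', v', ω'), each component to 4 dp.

p' = p + v·dt = (1.0950, 0.4900, 0.8500)
v' = v + a·dt = (1.9210, 1.8290, 0.9710)
α = I⁻¹(τ − ω×Iω) = (-0.7500, 1.5000, 0.3125)
new body rate ω' = (-1.0375, 1.5750, 0.5156)
q⊗(0,ω) = (-0.4002525, -0.5705725, 1.6408770, 0.5672470)
q + ½dt·q⊗(0,ω), renormalized = (0.9363, -0.1198, 0.2928, -0.1528)

p' = (1.0950, 0.4900, 0.8500)
q' = (0.9363, -0.1198, 0.2928, -0.1528)
v' = (1.9210, 1.8290, 0.9710)
ω' = (-1.0375, 1.5750, 0.5156)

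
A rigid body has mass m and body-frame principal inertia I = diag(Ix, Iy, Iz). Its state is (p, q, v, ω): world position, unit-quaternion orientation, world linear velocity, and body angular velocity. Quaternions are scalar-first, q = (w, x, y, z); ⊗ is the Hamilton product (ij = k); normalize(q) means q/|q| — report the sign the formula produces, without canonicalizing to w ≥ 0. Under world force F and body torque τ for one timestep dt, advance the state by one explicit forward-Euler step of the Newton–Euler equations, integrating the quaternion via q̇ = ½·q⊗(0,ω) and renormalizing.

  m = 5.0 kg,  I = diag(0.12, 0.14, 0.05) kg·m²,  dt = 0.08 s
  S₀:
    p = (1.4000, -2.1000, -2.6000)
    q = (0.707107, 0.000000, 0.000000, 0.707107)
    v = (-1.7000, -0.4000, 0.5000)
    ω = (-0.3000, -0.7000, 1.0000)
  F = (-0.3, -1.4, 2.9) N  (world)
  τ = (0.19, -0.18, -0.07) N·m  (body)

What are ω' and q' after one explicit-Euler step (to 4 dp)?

angular accel α = (1.0583, -1.1357, -1.4840)
new body rate ω' = (-0.2153, -0.7909, 0.8813)
Hamilton product q⊗(0,ω) = (-0.7071070, 0.2828428, -0.7071070, 0.7071070)
updated quaternion q' = (0.6780, 0.0113, -0.0282, 0.7345)

ω' = (-0.2153, -0.7909, 0.8813)
q' = (0.6780, 0.0113, -0.0282, 0.7345)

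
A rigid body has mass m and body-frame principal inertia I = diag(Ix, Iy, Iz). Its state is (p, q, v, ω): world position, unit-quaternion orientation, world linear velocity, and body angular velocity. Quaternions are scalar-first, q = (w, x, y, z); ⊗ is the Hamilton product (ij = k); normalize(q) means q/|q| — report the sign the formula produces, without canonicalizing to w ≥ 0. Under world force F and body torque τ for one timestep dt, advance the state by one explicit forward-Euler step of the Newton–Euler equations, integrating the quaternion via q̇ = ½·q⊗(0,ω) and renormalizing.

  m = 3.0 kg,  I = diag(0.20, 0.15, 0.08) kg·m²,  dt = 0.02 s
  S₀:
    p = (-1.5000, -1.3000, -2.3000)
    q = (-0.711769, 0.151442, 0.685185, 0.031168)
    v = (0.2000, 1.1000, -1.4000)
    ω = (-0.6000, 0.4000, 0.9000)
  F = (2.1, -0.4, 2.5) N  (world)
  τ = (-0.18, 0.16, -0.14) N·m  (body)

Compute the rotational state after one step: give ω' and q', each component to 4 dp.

ω×(Iω) gyroscopic = (-0.0252, -0.0648, 0.0120)
angular accel α = (-0.7740, 1.4987, -1.9000)
new body rate ω' = (-0.6155, 0.4300, 0.8620)
q⊗(0,ω) = (-0.2112600, 1.0312607, -0.4397062, -0.1689043)
q' = normalize(q + ½dt·q⊗(0,ω)) = (-0.7138, 0.1617, 0.6807, 0.0295)

ω' = (-0.6155, 0.4300, 0.8620)
q' = (-0.7138, 0.1617, 0.6807, 0.0295)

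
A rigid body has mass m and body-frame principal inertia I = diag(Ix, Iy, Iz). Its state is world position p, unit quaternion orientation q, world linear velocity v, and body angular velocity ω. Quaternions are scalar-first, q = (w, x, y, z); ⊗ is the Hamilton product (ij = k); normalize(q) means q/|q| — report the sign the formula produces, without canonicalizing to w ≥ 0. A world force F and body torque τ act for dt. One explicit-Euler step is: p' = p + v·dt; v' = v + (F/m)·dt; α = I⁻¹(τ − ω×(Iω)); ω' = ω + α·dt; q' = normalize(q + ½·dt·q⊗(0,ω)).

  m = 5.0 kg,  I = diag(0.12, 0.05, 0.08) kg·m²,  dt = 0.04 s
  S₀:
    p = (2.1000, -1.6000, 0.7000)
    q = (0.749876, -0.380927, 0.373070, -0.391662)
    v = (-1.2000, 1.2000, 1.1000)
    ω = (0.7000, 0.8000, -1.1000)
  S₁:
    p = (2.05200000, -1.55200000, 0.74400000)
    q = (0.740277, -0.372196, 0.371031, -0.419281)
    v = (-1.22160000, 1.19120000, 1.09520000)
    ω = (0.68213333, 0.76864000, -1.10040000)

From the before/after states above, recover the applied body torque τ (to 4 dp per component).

τ = (-0.0800, -0.0700, -0.0400)

Δω = ω₁−ω₀ = (-0.01786667, -0.03136000, -0.00040000)
gyro term ω₀×Iω₀ = (-0.0264, -0.0308, -0.0392)
τ = I·(Δω/dt) + ω₀×(Iω₀) = (-0.0800, -0.0700, -0.0400)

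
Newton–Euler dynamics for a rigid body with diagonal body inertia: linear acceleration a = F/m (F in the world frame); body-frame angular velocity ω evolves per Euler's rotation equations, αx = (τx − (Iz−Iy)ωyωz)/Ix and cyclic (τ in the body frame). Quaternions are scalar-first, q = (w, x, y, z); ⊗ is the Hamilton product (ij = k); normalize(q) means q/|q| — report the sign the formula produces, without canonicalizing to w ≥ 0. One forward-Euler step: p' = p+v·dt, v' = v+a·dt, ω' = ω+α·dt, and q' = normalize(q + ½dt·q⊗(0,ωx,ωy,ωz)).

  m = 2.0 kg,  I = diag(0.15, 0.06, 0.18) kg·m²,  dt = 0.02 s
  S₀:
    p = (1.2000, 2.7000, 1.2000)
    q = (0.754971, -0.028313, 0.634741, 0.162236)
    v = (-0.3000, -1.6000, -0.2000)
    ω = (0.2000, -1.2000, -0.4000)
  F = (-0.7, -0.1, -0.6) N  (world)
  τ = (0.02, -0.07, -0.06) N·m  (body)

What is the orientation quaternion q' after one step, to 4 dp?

q' = (0.7632, -0.0274, 0.6258, 0.1583)

Hamilton product q⊗(0,ω) = (0.8322462, 0.0917810, -0.8848432, -0.3949610)
q + ½dt·q⊗(0,ω), renormalized = (0.7632, -0.0274, 0.6258, 0.1583)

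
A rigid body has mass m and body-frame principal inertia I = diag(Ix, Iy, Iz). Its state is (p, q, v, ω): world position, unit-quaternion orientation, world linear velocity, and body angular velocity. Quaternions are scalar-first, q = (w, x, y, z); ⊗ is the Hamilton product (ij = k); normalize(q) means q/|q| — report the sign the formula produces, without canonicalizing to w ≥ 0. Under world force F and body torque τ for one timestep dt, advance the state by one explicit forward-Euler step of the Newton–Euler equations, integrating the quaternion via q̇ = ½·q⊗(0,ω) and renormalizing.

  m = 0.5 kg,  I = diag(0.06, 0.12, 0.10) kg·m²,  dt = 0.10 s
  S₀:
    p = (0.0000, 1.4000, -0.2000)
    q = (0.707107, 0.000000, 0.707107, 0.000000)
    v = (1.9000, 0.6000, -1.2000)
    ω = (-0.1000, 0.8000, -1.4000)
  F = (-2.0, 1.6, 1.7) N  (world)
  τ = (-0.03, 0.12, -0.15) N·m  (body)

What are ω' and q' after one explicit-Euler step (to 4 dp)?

ω' = (-0.1873, 0.9047, -1.5452)
q' = (0.6766, -0.0529, 0.7330, -0.0458)

gyro term ω×Iω = (0.0224, -0.0056, -0.0048)
α = I⁻¹(τ − ω×Iω) = (-0.8733, 1.0467, -1.4520)
ω + α·dt = (-0.1873, 0.9047, -1.5452)
2q̇ = q⊗(0,ω) = (-0.5656856, -1.0606605, 0.5656856, -0.9192391)
q' = normalize(q + ½dt·q⊗(0,ω)) = (0.6766, -0.0529, 0.7330, -0.0458)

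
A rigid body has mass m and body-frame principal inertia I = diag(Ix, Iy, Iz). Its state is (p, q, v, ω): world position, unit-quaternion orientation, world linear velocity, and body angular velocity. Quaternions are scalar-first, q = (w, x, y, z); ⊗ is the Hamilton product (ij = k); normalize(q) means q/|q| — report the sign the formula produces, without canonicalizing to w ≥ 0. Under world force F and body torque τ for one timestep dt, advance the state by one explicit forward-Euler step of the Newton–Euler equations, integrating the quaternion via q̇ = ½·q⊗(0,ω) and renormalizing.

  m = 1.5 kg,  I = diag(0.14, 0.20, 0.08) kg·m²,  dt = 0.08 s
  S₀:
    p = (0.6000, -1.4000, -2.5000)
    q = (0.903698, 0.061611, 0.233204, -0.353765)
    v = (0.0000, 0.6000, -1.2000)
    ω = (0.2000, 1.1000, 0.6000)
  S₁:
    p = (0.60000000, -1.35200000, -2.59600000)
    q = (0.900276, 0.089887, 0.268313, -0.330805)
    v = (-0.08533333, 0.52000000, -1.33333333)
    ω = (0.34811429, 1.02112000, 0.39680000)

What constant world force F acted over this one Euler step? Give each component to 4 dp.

F = (-1.6000, -1.5000, -2.5000)

Δv = v₁−v₀ = (-0.08533333, -0.08000000, -0.13333333)
F = m·Δv/dt = (-1.6000, -1.5000, -2.5000)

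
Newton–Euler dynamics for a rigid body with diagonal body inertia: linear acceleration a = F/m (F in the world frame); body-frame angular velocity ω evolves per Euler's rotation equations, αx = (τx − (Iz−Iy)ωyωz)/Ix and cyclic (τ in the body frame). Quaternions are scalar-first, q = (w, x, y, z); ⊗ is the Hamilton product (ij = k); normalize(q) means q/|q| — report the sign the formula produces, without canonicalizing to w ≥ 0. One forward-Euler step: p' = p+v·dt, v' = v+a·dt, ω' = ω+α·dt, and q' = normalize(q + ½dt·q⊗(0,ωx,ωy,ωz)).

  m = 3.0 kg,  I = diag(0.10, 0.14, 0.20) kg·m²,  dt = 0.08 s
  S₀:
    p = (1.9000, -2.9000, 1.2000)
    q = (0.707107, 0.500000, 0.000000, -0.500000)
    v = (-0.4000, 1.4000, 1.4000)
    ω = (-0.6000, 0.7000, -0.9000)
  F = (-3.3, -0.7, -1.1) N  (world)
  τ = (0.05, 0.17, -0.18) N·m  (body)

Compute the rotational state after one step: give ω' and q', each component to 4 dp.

ω' = (-0.5298, 0.8280, -0.9653)
q' = (0.7002, 0.4964, 0.0497, -0.5108)

angular accel α = (0.8780, 1.6000, -0.8160)
new body rate ω' = (-0.5298, 0.8280, -0.9653)
Hamilton product q⊗(0,ω) = (-0.1500000, -0.0742642, 1.2449749, -0.2863963)
updated quaternion q' = (0.7002, 0.4964, 0.0497, -0.5108)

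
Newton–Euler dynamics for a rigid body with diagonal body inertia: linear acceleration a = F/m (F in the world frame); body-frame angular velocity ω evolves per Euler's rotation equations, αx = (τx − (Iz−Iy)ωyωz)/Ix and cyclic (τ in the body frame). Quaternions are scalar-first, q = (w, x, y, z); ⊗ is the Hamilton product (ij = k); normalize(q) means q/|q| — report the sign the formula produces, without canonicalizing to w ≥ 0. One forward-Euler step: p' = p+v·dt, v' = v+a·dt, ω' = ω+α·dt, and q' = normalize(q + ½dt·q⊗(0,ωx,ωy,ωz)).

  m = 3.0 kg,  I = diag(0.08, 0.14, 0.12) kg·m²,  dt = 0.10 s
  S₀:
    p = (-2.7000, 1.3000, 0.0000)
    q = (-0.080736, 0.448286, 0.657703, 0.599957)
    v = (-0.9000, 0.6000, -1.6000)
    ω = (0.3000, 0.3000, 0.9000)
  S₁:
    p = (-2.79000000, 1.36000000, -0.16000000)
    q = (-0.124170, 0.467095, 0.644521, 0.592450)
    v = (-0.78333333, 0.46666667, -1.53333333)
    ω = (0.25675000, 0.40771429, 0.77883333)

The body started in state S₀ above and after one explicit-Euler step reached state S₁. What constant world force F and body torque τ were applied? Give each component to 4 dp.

Δω = ω₁−ω₀ = (-0.04325000, 0.10771429, -0.12116667)
ω₀×(Iω₀) = (-0.0054, -0.0108, 0.0054)
I·α + gyro = (-0.0400, 0.1400, -0.1400)
velocity change Δv = (0.11666667, -0.13333333, 0.06666667)
F = m·Δv/dt = (3.5000, -4.0000, 2.0000)

F = (3.5000, -4.0000, 2.0000)
τ = (-0.0400, 0.1400, -0.1400)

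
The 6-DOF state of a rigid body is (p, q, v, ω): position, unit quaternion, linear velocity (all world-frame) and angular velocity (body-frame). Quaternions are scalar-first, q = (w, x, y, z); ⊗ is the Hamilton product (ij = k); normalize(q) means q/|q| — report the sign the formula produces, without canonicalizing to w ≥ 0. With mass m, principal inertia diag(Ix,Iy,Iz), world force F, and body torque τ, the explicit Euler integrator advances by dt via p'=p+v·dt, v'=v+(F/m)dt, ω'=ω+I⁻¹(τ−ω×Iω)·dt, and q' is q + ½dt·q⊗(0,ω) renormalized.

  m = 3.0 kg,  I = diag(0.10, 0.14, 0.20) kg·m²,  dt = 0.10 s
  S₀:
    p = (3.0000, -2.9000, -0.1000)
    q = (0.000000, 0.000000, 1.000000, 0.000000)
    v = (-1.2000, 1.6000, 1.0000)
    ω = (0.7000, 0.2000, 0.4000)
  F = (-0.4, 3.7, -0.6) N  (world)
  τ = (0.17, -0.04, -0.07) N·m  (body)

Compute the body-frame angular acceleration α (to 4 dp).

α = (1.6520, -0.0857, -0.3780)

gyro term ω×Iω = (0.0048, -0.0280, 0.0056)
α = I⁻¹(τ − ω×Iω) = (1.6520, -0.0857, -0.3780)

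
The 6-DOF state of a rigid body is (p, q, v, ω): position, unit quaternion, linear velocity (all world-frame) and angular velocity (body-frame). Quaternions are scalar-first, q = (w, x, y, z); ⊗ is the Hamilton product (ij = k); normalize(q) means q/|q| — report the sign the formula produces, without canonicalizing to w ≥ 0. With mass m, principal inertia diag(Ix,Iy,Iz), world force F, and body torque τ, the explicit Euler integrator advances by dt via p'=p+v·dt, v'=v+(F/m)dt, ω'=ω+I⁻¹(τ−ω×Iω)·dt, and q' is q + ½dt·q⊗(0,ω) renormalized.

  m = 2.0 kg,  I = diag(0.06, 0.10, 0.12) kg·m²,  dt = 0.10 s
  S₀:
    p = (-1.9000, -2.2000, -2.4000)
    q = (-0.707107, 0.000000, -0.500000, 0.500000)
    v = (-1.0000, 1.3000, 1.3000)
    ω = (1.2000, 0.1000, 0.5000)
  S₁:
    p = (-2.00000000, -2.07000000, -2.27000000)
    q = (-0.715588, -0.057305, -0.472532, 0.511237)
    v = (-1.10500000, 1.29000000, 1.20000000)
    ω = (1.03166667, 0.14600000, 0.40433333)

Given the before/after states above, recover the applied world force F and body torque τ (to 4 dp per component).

F = (-2.1000, -0.2000, -2.0000)
τ = (-0.1000, 0.0100, -0.1100)

Δv = v₁−v₀ = (-0.10500000, -0.01000000, -0.10000000)
m·(v₁−v₀)/dt = (-2.1000, -0.2000, -2.0000)
rate change Δω = (-0.16833333, 0.04600000, -0.09566667)
ω₀×(Iω₀) = (0.0010, -0.0360, 0.0048)
I·α + gyro = (-0.1000, 0.0100, -0.1100)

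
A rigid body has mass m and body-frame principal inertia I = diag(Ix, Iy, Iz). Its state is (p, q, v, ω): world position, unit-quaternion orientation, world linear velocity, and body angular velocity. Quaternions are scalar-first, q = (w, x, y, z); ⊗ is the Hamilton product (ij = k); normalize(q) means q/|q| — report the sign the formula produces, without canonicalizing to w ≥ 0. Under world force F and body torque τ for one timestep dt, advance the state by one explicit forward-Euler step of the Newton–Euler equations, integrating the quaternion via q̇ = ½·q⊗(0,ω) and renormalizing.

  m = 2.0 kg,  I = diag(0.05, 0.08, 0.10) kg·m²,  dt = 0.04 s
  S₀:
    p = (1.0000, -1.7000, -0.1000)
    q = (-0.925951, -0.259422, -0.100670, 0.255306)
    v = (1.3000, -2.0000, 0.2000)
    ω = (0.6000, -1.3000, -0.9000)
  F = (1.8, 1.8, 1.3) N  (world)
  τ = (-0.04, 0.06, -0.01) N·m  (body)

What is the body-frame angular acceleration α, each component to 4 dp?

precession coupling ω×(Iω) = (0.0234, 0.0270, -0.0234)
(τ − ω×Iω)/I = (-1.2680, 0.4125, 0.1340)

α = (-1.2680, 0.4125, 0.1340)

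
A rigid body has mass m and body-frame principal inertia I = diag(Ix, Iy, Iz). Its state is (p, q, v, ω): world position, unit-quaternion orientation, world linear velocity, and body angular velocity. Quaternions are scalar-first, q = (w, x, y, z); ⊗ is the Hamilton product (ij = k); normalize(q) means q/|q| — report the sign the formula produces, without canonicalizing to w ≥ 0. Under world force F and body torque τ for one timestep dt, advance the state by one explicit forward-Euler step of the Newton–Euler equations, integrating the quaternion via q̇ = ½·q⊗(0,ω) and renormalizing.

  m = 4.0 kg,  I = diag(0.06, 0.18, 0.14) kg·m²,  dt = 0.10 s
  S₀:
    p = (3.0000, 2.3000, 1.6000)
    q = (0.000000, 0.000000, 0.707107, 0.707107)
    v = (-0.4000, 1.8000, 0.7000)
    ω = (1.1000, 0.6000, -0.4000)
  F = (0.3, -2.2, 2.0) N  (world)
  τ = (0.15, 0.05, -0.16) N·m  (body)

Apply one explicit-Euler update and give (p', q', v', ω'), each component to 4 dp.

p' = (2.9600, 2.4800, 1.6700)
q' = (-0.0071, -0.0353, 0.7444, 0.6668)
v' = (-0.3925, 1.7450, 0.7500)
ω' = (1.3340, 0.6082, -0.5709)

gyro term ω×Iω = (0.0096, 0.0352, 0.0792)
α = I⁻¹(τ − ω×Iω) = (2.3400, 0.0822, -1.7086)
new body rate ω' = (1.3340, 0.6082, -0.5709)
2q̇ = q⊗(0,ω) = (-0.1414214, -0.7071070, 0.7778177, -0.7778177)
q' = normalize(q + ½dt·q⊗(0,ω)) = (-0.0071, -0.0353, 0.7444, 0.6668)
p' = p + v·dt = (2.9600, 2.4800, 1.6700)
v + (F/m)dt = (-0.3925, 1.7450, 0.7500)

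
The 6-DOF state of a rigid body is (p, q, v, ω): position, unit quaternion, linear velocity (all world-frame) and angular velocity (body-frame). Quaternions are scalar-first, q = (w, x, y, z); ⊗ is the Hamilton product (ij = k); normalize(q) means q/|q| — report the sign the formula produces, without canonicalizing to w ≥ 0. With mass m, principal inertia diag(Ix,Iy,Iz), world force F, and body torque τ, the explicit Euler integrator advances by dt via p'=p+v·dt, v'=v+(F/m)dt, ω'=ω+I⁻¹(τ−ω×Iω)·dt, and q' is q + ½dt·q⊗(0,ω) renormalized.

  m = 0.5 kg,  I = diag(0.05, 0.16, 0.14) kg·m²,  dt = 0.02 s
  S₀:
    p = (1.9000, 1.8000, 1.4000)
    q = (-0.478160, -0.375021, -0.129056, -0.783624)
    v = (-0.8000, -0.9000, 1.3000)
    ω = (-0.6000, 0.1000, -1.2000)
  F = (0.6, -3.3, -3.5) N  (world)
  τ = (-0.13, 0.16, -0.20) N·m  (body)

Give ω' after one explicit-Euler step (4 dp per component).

gyro term ω×Iω = (0.0024, -0.0648, -0.0066)
(τ − ω×Iω)/I = (-2.6480, 1.4050, -1.3814)
ω' = ω + α·dt = (-0.6530, 0.1281, -1.2276)

ω' = (-0.6530, 0.1281, -1.2276)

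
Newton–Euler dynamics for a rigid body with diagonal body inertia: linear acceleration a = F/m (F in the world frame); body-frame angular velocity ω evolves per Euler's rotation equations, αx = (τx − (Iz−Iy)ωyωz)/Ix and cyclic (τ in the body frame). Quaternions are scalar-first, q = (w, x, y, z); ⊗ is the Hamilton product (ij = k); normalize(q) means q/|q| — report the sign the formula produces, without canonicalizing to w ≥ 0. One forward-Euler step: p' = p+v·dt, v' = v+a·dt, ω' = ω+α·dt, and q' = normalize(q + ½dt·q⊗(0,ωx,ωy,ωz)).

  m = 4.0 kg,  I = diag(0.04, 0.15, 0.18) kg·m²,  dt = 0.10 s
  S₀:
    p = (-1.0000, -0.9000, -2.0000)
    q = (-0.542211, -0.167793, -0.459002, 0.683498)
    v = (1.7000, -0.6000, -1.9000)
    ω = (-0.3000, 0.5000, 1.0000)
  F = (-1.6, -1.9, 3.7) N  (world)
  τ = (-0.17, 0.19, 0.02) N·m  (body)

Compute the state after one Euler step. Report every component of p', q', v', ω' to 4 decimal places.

(τ − ω×Iω)/I = (-4.6250, 0.9867, 0.2028)
new body rate ω' = (-0.7625, 0.5987, 1.0203)
2q̇ = q⊗(0,ω) = (-0.5043349, -0.6380877, -0.3083619, -0.7638081)
q' = normalize(q + ½dt·q⊗(0,ω)) = (-0.5665, -0.1994, -0.4736, 0.6442)
a = (-0.4000, -0.4750, 0.9250)
p' = p + v·dt = (-0.8300, -0.9600, -2.1900)
v + (F/m)dt = (1.6600, -0.6475, -1.8075)

p' = (-0.8300, -0.9600, -2.1900)
q' = (-0.5665, -0.1994, -0.4736, 0.6442)
v' = (1.6600, -0.6475, -1.8075)
ω' = (-0.7625, 0.5987, 1.0203)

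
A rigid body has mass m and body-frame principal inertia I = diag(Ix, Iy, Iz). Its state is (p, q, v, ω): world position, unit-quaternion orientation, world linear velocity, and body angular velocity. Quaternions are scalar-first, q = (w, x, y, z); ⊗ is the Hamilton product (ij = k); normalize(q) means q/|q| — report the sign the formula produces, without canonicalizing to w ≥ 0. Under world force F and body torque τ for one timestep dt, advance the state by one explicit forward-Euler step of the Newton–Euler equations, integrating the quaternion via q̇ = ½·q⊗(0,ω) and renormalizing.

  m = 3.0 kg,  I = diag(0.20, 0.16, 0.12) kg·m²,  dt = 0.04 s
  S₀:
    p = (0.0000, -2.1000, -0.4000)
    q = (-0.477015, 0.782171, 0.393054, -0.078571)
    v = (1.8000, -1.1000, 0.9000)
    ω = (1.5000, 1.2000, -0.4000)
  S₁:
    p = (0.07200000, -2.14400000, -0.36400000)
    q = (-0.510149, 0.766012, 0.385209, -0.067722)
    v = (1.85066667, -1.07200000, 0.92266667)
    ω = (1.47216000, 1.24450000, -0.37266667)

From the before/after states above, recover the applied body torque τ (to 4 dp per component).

τ = (-0.1200, 0.1300, 0.0100)

rate change Δω = (-0.02784000, 0.04450000, 0.02733333)
precession coupling = (0.0192, -0.0480, -0.0720)
I·α + gyro = (-0.1200, 0.1300, 0.0100)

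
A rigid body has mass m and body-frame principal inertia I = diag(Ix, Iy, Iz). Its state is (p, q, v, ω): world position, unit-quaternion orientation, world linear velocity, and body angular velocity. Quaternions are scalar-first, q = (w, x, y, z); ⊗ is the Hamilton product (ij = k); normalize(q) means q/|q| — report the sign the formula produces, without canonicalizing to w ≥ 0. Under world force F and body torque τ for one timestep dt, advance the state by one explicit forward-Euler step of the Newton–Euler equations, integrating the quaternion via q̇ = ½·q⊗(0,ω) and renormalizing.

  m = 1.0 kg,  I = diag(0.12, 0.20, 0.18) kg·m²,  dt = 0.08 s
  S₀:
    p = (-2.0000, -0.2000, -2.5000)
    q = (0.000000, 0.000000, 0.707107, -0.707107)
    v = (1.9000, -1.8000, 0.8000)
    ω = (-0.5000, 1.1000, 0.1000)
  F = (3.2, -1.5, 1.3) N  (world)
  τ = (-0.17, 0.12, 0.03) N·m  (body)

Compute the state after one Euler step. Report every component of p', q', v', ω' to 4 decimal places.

p' = (-1.8480, -0.3440, -2.4360)
q' = (-0.0283, 0.0339, 0.7204, -0.6922)
v' = (2.1560, -1.9200, 0.9040)
ω' = (-0.6119, 1.1468, 0.1329)

p + v·dt = (-1.8480, -0.3440, -2.4360)
v + (F/m)dt = (2.1560, -1.9200, 0.9040)
gyro term ω×Iω = (-0.0022, 0.0030, -0.0440)
angular accel α = (-1.3983, 0.5850, 0.4111)
ω' = ω + α·dt = (-0.6119, 1.1468, 0.1329)
2q̇ = q⊗(0,ω) = (-0.7071070, 0.8485284, 0.3535535, 0.3535535)
q' = normalize(q + ½dt·q⊗(0,ω)) = (-0.0283, 0.0339, 0.7204, -0.6922)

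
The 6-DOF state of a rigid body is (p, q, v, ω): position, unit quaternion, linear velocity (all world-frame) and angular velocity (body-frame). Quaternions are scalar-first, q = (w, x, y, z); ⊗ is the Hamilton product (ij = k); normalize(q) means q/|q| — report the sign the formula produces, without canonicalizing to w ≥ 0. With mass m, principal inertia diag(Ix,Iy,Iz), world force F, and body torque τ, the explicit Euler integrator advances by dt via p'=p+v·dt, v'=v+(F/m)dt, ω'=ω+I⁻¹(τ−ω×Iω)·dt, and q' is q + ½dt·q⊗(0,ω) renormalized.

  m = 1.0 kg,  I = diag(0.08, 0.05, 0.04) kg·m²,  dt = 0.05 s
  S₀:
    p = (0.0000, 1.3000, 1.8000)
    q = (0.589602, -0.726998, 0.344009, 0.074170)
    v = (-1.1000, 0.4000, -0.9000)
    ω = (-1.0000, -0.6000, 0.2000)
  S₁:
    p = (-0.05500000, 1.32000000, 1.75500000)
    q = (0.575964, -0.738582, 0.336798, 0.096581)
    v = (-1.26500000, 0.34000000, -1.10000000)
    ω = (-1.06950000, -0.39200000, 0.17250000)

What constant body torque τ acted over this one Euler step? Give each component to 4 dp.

rate change Δω = (-0.06950000, 0.20800000, -0.02750000)
gyro term ω₀×Iω₀ = (0.0012, -0.0080, -0.0180)
τ = I·(Δω/dt) + ω₀×(Iω₀) = (-0.1100, 0.2000, -0.0400)

τ = (-0.1100, 0.2000, -0.0400)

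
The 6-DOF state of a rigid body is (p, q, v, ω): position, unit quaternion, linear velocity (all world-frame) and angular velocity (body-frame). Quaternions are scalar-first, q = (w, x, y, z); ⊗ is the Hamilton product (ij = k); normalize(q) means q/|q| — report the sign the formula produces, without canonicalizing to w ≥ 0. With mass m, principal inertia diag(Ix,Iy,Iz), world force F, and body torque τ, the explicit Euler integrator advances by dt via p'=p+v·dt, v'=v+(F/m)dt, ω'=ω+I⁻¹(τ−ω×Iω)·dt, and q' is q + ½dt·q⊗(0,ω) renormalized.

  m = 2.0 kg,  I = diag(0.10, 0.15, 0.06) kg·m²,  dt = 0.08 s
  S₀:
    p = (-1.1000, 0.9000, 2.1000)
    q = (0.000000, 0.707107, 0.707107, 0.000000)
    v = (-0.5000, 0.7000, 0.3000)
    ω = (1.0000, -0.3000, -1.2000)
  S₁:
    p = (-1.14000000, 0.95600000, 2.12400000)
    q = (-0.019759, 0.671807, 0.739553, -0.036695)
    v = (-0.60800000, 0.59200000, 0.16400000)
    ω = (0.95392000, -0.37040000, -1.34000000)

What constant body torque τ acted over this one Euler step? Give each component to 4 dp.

τ = (-0.0900, -0.1800, -0.1200)

ω₁ − ω₀ = (-0.04608000, -0.07040000, -0.14000000)
gyro term ω₀×Iω₀ = (-0.0324, -0.0480, -0.0150)
τ = I·(Δω/dt) + ω₀×(Iω₀) = (-0.0900, -0.1800, -0.1200)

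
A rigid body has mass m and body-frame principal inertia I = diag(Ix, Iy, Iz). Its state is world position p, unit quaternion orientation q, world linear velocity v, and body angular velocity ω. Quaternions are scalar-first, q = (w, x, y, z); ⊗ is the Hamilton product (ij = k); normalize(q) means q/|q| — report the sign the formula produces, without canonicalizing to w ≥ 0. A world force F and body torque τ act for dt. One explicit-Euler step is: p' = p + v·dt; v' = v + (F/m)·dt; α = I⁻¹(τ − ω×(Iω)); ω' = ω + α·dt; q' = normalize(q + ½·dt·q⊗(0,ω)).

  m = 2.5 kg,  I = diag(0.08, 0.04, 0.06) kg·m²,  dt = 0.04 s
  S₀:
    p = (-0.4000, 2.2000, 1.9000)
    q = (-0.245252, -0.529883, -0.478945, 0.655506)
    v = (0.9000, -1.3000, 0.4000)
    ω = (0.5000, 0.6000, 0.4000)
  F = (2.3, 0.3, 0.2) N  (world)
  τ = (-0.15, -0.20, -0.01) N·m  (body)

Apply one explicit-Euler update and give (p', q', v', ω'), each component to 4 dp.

p' = p + v·dt = (-0.3640, 2.1480, 1.9160)
new velocity v' = (0.9368, -1.2952, 0.4032)
ω×(Iω) gyroscopic = (0.0048, 0.0040, -0.0120)
(τ − ω×Iω)/I = (-1.9350, -5.1000, 0.0333)
new body rate ω' = (0.4226, 0.3960, 0.4013)
q⊗(0,ω) = (0.2901061, -0.7075076, 0.3925550, -0.1765581)
q' = normalize(q + ½dt·q⊗(0,ω)) = (-0.2394, -0.5439, -0.4710, 0.6519)

p' = (-0.3640, 2.1480, 1.9160)
q' = (-0.2394, -0.5439, -0.4710, 0.6519)
v' = (0.9368, -1.2952, 0.4032)
ω' = (0.4226, 0.3960, 0.4013)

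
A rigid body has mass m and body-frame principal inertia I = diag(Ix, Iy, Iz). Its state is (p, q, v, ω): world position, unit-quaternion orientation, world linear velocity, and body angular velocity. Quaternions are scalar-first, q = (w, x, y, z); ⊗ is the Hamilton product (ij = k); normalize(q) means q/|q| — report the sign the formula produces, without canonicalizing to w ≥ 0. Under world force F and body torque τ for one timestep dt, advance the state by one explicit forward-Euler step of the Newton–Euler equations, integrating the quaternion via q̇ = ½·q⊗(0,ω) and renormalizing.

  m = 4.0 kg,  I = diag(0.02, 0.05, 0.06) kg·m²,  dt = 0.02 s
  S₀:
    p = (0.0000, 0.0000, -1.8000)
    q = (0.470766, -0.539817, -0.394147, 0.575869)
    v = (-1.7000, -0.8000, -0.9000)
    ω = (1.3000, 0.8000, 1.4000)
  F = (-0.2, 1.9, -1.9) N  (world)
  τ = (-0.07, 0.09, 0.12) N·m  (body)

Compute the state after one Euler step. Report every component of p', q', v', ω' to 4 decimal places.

p' = (-0.0340, -0.0160, -1.8180)
q' = (0.4728, -0.5437, -0.3753, 0.5831)
v' = (-1.7010, -0.7905, -0.9095)
ω' = (1.2188, 0.8651, 1.4296)

gyro term ω×Iω = (0.0112, -0.0728, 0.0312)
(τ − ω×Iω)/I = (-4.0600, 3.2560, 1.4800)
new body rate ω' = (1.2188, 0.8651, 1.4296)
2q̇ = q⊗(0,ω) = (0.2108631, -0.4005052, 1.8809863, 0.7396099)
q' = normalize(q + ½dt·q⊗(0,ω)) = (0.4728, -0.5437, -0.3753, 0.5831)
a = (-0.0500, 0.4750, -0.4750)
new position p' = (-0.0340, -0.0160, -1.8180)
new velocity v' = (-1.7010, -0.7905, -0.9095)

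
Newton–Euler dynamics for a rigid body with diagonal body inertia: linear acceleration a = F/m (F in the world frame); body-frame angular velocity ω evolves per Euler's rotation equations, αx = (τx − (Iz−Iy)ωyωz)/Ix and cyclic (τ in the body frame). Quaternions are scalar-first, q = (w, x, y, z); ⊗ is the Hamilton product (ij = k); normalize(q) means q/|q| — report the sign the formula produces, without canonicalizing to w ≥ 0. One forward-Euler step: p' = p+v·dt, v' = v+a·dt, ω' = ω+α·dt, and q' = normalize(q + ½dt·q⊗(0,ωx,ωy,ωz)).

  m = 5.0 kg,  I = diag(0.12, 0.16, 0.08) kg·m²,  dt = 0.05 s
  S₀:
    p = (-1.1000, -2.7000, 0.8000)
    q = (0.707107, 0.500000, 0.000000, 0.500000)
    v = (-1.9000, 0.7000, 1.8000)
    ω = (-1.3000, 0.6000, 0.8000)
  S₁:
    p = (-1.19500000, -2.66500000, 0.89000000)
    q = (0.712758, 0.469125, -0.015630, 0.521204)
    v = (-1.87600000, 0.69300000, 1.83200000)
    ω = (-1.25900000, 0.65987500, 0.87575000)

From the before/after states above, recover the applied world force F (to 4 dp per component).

F = (2.4000, -0.7000, 3.2000)

velocity change Δv = (0.02400000, -0.00700000, 0.03200000)
m·(v₁−v₀)/dt = (2.4000, -0.7000, 3.2000)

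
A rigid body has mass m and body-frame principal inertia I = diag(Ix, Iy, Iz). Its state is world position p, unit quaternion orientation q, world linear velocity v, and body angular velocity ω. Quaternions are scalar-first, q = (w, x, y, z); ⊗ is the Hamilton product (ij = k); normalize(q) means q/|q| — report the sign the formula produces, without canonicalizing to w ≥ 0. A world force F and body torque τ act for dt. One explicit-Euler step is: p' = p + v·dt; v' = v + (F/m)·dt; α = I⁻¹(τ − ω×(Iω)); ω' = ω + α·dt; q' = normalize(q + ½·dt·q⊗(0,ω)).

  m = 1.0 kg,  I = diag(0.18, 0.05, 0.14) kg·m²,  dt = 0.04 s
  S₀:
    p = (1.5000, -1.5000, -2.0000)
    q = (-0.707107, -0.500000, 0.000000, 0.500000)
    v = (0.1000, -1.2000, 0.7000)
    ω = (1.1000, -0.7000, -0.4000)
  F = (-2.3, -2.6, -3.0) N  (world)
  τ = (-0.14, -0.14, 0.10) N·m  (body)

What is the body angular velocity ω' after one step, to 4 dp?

ω' = (1.0633, -0.7979, -0.4000)

gyro term ω×Iω = (0.0252, -0.0176, 0.1001)
angular accel α = (-0.9178, -2.4480, -0.0007)
ω + α·dt = (1.0633, -0.7979, -0.4000)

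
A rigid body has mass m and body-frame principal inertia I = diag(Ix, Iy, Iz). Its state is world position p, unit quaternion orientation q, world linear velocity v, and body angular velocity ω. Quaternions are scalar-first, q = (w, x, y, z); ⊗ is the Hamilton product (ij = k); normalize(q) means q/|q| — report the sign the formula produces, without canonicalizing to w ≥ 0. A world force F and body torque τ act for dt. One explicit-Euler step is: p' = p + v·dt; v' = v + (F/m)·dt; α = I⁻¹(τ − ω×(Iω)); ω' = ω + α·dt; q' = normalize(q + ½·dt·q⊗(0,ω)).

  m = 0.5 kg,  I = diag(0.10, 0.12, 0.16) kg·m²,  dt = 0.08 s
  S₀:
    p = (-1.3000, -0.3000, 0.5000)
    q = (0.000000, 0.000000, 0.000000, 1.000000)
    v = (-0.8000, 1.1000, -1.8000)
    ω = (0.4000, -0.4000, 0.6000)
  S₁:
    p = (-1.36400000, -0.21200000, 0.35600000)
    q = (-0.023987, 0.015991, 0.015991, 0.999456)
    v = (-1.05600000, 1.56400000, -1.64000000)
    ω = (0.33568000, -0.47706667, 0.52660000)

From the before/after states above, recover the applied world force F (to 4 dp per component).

F = (-1.6000, 2.9000, 1.0000)

v₁ − v₀ = (-0.25600000, 0.46400000, 0.16000000)
F = m·Δv/dt = (-1.6000, 2.9000, 1.0000)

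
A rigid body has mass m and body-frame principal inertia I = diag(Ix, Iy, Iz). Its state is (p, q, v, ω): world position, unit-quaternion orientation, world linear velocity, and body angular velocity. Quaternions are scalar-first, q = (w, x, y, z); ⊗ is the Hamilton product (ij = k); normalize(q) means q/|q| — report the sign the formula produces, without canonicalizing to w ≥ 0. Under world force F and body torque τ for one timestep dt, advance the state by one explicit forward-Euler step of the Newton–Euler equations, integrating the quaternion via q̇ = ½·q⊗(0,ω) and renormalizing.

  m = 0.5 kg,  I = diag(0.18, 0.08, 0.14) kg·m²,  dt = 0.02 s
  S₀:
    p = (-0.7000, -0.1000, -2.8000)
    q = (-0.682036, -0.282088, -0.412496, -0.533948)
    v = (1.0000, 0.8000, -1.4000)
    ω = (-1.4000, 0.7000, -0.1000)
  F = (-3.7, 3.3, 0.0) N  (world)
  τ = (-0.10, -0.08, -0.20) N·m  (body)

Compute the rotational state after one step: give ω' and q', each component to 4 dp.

ω' = (-1.4106, 0.6786, -0.1426)
q' = (-0.6835, -0.2684, -0.4100, -0.5409)

angular accel α = (-0.5322, -1.0700, -2.1286)
new body rate ω' = (-1.4106, 0.6786, -0.1426)
q⊗(0,ω) = (-0.1595708, 1.3698636, 0.2418932, -0.7067524)
q' = normalize(q + ½dt·q⊗(0,ω)) = (-0.6835, -0.2684, -0.4100, -0.5409)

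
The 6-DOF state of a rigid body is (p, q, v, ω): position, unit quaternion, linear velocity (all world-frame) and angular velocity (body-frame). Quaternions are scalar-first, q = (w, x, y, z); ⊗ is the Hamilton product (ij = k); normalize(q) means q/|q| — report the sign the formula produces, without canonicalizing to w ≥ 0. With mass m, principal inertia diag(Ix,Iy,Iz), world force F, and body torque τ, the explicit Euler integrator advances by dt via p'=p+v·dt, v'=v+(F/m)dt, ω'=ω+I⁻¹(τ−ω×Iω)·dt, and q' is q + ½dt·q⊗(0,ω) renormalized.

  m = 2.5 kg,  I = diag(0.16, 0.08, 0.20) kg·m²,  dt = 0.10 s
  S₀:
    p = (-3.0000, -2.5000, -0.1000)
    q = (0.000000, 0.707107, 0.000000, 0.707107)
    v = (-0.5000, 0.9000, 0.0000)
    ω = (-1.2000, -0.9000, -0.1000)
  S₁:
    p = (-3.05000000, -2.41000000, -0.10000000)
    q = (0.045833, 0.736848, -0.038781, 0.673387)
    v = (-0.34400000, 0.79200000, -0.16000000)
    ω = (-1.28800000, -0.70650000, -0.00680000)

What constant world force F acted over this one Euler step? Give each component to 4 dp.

Δv = v₁−v₀ = (0.15600000, -0.10800000, -0.16000000)
m·(v₁−v₀)/dt = (3.9000, -2.7000, -4.0000)

F = (3.9000, -2.7000, -4.0000)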